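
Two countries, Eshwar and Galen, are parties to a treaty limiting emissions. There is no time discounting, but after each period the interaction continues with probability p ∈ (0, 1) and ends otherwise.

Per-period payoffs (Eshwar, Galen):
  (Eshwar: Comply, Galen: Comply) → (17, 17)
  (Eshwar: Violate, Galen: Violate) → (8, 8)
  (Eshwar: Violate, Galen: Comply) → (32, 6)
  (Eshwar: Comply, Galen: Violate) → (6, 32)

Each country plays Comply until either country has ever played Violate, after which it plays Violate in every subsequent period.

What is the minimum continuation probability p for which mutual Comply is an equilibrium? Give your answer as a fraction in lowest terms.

With no time discounting, the continuation probability p plays the role of the discount factor.
Grim-trigger IC: 17/(1−p) ≥ 32 + 8p/(1−p) ⇒ p ≥ (32−17)/(32−8) = 5/8.

5/8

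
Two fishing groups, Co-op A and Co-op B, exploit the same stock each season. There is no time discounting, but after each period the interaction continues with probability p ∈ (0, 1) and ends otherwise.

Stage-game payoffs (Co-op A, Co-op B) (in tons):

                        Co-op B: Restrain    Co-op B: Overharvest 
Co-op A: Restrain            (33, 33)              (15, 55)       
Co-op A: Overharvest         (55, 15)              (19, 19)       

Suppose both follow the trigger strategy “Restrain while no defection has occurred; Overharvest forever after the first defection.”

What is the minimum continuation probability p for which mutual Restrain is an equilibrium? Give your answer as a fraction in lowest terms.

11/18

Expected cooperation value is 33 + p·33 + p²·33 + … = 33/(1−p); deviation gives 55 + p·19/(1−p).
33 ≥ 55(1−p) + 19p ⇒ 36p ≥ 22 ⇒ p ≥ 22/36 = 11/18.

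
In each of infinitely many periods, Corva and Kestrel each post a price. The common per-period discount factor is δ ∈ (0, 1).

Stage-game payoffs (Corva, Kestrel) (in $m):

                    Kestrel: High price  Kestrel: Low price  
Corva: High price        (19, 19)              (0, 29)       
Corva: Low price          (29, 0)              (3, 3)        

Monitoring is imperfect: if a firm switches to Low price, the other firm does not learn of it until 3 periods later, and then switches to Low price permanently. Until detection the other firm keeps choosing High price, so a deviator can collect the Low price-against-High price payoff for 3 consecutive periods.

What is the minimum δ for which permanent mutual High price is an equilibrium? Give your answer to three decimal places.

A deviator earns 29 for 3 periods, then 3 forever; cooperating earns 19 forever. Multiplying the IC by (1−δ):
19 ≥ 29(1−δ^3) + 3δ^3, so 26·δ^3 ≥ 10 and δ^3 ≥ 5/13.
δ ≥ (5/13)^(1/3) ≈ 0.727.

0.727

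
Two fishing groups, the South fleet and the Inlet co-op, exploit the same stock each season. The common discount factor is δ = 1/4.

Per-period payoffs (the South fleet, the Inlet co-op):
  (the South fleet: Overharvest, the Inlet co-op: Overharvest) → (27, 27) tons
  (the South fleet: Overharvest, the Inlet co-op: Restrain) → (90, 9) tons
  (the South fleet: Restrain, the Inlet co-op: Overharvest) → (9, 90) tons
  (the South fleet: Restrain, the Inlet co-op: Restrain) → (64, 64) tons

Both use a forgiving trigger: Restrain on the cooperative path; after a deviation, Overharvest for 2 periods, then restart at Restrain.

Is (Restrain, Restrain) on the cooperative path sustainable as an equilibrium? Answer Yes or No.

No

A one-shot deviation gives 90 now, then 27 for 2 periods, then back to 64.
Gain from deviating: (90−64) today; loss: (64−27) in each of the next 2 periods.
No-deviation condition: (64−27)(δ+…+δ^2) ≥ 90−64, i.e. δ+…+δ^2 ≥ 26/37.
At δ = 1/4: δ+…+δ^2 = 0.3125 < 0.7027.
So cooperation is not sustainable.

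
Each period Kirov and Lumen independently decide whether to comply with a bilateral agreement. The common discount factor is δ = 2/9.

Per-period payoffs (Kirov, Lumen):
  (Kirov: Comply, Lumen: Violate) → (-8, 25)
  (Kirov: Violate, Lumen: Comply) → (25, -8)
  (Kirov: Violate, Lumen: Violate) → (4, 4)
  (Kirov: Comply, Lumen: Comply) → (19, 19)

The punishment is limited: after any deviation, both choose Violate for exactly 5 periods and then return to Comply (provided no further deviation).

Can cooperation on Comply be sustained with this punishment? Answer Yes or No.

No

Comparing payoff streams over the 6 periods until play realigns: cooperate → 19(1+δ+…+δ^5); deviate → 25 + 4(δ+…+δ^5).
Cooperation is sustained iff (19−4)(δ+…+δ^5) ≥ 25−19.
δ+…+δ^5 = 2/9·(1−(2/9)^5)/(1−2/9) = 0.2856, and (25−19)/(19−4) = 0.4000.
0.2856 < 0.4000, so cooperation is not sustainable.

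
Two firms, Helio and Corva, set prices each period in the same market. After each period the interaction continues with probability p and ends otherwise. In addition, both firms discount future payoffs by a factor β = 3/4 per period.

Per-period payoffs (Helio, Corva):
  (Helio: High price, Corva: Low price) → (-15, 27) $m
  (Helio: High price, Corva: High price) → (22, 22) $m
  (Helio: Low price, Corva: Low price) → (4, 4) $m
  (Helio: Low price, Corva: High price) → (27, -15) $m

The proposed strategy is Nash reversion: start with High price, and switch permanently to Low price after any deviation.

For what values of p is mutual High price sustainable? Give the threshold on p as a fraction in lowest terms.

Expected continuation weight on next period's payoff is β·p = 3/4·p, which plays the role of the discount factor.
Cooperation requires 3/4·p ≥ (27−22)/(27−4) = 5/23, hence p ≥ 20/69.

20/69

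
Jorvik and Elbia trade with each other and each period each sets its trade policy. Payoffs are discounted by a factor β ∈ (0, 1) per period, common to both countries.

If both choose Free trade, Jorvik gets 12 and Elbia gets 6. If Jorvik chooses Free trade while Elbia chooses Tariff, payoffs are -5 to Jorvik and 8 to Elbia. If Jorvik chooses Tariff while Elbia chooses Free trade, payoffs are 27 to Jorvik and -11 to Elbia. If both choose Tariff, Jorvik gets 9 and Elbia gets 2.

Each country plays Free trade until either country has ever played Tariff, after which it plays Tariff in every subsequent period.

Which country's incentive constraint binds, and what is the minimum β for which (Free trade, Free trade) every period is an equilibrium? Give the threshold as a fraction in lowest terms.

Jorvik; β ≥ 5/6

Jorvik's threshold: (27−12)/(27−9) = 5/6.
Elbia's threshold: (8−6)/(8−2) = 1/3.
5/6 > 1/3, so Jorvik binds and β* = 5/6.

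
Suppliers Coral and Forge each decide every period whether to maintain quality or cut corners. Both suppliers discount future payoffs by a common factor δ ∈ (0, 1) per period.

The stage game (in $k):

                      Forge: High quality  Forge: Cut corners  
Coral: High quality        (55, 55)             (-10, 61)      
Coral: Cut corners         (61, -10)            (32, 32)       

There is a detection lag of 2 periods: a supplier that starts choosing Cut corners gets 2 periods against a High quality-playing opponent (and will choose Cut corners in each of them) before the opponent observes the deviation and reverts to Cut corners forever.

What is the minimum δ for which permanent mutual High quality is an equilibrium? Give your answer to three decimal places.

0.455

Deviating for the 2 undetected periods gains 61−55 = 6 per period over cooperation, then loses 55−32 = 23 per period forever once punishment starts.
Gain: 6(1 + δ + … + δ^1); loss: 23·δ^2/(1−δ).
No profitable deviation ⇔ 6(1−δ^2) ≤ 23·δ^2, i.e. δ^2 ≥ 6/(6+23) = 6/29.
Hence δ ≥ (6/29)^(1/2) ≈ 0.455.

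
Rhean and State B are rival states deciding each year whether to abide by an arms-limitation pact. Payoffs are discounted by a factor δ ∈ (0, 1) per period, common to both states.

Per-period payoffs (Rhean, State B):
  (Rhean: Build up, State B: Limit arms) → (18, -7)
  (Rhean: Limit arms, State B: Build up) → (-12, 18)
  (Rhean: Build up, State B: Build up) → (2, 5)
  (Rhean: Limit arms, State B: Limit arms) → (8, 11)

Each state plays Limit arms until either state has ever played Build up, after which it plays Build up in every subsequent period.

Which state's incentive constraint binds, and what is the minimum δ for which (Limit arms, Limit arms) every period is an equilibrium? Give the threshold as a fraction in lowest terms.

Rhean: cooperation gives 8 each period; deviation gives 18 once then 2 forever.
  8/(1−δ) ≥ 18 + 2δ/(1−δ) ⇒ δ ≥ 10/16 = 5/8.
State B: cooperation gives 11 each period; deviation gives 18 once then 5 forever.
  δ ≥ 7/13.
Both must hold, so the binding constraint is Rhean's: δ ≥ 5/8.

Rhean; δ ≥ 5/8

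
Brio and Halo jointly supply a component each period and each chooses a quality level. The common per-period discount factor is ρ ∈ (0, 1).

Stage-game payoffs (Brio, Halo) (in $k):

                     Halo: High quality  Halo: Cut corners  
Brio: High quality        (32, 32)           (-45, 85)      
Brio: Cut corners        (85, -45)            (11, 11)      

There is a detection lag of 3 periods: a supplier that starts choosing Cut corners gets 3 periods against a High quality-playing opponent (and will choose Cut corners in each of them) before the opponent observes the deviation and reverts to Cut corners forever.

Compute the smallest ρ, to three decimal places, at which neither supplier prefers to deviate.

0.895

The best deviation is to choose Cut corners for all 3 undetected periods, earning 85 each, then 11 forever once detected.
Deviation value: 85(1−ρ^3)/(1−ρ) + 11ρ^3/(1−ρ); cooperation value: 32/(1−ρ).
IC: 32 ≥ 85(1−ρ^3) + 11ρ^3 = 85 − 74ρ^3.
So ρ^3 ≥ 53/74, giving ρ ≥ (53/74)^(1/3) ≈ 0.895.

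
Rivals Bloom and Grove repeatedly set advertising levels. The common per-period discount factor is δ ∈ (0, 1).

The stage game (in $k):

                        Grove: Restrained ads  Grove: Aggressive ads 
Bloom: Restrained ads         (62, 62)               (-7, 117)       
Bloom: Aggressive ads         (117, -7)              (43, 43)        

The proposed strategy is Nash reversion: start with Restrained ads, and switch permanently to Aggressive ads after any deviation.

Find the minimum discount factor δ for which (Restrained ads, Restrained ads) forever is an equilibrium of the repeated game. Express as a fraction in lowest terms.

62/(1−δ) ≥ 117 + 43δ/(1−δ)
62 ≥ 117 − 74δ
δ ≥ 55/74.

55/74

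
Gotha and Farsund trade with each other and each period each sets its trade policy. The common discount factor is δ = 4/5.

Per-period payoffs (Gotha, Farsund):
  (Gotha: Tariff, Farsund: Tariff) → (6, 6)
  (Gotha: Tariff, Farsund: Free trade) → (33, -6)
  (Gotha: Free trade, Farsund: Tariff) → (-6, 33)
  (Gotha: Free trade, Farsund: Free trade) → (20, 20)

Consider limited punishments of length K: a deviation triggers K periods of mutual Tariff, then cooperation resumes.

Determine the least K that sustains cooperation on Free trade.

2

No profitable deviation requires (20−6)(δ+…+δ^K) ≥ 33−20, i.e. δ+…+δ^K ≥ 13/14 ≈ 0.9286.
With δ = 4/5, the partial sums are K=1: 0.8000, K=2: 1.4400.
K = 2 is the first length at which the sum reaches 0.9286.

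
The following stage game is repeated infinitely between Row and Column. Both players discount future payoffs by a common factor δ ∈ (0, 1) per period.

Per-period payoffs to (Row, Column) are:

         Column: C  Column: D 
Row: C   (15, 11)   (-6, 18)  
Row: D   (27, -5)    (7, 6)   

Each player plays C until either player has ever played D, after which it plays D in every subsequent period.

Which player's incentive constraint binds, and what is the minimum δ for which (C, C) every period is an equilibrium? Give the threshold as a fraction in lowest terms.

For Row: deviation gain 27−15 = 12, per-period punishment loss 15−7 = 8. IC gives δ ≥ 12/20 = 3/5.
For Column: gain 7, loss 5 per period, so δ ≥ 7/12.
The tighter constraint is Row's, so cooperation needs δ ≥ 3/5.

Row; δ ≥ 3/5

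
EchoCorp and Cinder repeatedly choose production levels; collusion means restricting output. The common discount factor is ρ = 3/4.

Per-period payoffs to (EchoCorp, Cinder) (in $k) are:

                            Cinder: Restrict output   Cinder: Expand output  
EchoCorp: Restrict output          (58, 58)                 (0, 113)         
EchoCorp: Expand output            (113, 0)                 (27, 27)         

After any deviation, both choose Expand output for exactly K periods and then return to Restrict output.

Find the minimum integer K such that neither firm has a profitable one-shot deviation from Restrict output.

4

Need Σ_{k=1}^{K} ρ^k ≥ (113−58)/(58−27) = 1.7742 at ρ = 3/4.
At K = 3 the sum is 1.7344 < 1.7742; at K = 4 it is 2.0508 ≥ 1.7742.
So the minimum punishment length is K = 4.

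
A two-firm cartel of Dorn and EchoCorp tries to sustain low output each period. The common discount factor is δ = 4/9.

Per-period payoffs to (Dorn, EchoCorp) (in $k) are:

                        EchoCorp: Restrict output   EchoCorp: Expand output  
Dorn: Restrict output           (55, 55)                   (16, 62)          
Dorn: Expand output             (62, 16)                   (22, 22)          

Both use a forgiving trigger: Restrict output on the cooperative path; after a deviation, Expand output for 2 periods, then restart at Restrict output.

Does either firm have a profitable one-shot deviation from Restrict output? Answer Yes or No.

Comparing payoff streams over the 3 periods until play realigns: cooperate → 55(1+δ+…+δ^2); deviate → 62 + 22(δ+…+δ^2).
Cooperation is sustained iff (55−22)(δ+…+δ^2) ≥ 62−55.
δ+…+δ^2 = 4/9·(1−(4/9)^2)/(1−4/9) = 0.6420, and (62−55)/(55−22) = 0.2121.
0.6420 ≥ 0.2121, so cooperation is sustainable.

No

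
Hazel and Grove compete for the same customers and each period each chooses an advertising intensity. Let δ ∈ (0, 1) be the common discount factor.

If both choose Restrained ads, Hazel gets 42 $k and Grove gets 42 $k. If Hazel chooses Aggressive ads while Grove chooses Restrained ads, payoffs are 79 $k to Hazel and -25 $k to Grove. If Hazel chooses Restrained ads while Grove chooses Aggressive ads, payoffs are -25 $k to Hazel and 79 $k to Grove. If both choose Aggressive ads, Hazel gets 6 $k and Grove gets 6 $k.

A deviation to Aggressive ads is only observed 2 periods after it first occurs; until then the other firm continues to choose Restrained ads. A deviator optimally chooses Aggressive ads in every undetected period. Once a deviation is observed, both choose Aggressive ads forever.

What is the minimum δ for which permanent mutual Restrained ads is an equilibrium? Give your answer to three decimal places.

0.712

The best deviation is to choose Aggressive ads for all 2 undetected periods, earning 79 each, then 6 forever once detected.
Deviation value: 79(1−δ^2)/(1−δ) + 6δ^2/(1−δ); cooperation value: 42/(1−δ).
IC: 42 ≥ 79(1−δ^2) + 6δ^2 = 79 − 73δ^2.
So δ^2 ≥ 37/73, giving δ ≥ (37/73)^(1/2) ≈ 0.712.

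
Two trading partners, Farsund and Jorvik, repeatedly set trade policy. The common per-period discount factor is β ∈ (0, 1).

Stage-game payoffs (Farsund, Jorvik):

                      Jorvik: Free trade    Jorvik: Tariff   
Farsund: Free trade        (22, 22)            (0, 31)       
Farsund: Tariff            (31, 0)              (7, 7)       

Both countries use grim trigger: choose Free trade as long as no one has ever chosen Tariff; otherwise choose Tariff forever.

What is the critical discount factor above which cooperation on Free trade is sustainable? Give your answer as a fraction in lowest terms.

3/8

One-period gain from deviating is 31 − 22 = 9. The loss is 22 − 7 = 15 in every subsequent period, with present value 15·β/(1−β).
Deviation is unprofitable when 15·β/(1−β) ≥ 9, i.e. β/(1−β) ≥ 3/5.
Equivalently β ≥ 9/(9+15) = 3/8.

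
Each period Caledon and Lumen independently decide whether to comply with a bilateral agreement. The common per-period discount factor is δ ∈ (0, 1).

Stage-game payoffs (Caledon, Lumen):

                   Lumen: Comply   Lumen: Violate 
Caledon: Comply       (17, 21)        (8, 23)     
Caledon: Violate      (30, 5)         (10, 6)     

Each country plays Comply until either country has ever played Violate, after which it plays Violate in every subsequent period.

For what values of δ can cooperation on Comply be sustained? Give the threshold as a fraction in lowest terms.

For Caledon: deviation gain 30−17 = 13, per-period punishment loss 17−10 = 7. IC gives δ ≥ 13/20.
For Lumen: gain 2, loss 15 per period, so δ ≥ 2/17.
The tighter constraint is Caledon's, so cooperation needs δ ≥ 13/20.

13/20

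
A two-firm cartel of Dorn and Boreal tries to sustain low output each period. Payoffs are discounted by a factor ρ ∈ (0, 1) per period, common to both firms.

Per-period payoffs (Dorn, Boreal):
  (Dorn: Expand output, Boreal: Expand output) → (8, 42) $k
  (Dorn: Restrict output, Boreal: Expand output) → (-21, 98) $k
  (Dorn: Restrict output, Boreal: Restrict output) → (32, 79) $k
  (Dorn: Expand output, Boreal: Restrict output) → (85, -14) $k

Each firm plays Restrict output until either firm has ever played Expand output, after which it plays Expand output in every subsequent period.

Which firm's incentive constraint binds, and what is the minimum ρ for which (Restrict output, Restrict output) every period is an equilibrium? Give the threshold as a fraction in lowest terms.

Dorn: cooperation gives 32 each period; deviation gives 85 once then 8 forever.
  32/(1−ρ) ≥ 85 + 8ρ/(1−ρ) ⇒ ρ ≥ 53/77.
Boreal: cooperation gives 79 each period; deviation gives 98 once then 42 forever.
  ρ ≥ 19/56.
Both must hold, so the binding constraint is Dorn's: ρ ≥ 53/77.

Dorn; ρ ≥ 53/77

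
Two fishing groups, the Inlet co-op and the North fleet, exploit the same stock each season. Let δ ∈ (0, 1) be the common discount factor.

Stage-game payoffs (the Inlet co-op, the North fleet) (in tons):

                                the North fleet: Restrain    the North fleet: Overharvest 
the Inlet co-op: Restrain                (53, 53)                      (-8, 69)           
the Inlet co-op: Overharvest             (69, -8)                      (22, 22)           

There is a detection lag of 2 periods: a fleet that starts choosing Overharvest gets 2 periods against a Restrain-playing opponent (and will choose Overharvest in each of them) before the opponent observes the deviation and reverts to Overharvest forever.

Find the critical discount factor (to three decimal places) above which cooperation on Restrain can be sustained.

0.583

The best deviation is to choose Overharvest for all 2 undetected periods, earning 69 each, then 22 forever once detected.
Deviation value: 69(1−δ^2)/(1−δ) + 22δ^2/(1−δ); cooperation value: 53/(1−δ).
IC: 53 ≥ 69(1−δ^2) + 22δ^2 = 69 − 47δ^2.
So δ^2 ≥ 16/47, giving δ ≥ (16/47)^(1/2) ≈ 0.583.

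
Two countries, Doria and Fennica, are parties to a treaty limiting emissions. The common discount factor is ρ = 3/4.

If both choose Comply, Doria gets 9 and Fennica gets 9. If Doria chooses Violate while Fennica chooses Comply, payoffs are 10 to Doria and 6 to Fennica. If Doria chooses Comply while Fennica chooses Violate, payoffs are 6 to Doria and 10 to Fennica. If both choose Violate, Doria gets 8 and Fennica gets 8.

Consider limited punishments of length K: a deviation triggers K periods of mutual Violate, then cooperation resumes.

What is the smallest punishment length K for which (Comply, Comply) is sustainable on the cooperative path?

2

No profitable deviation requires (9−8)(ρ+…+ρ^K) ≥ 10−9, i.e. ρ+…+ρ^K ≥ 1 ≈ 1.0000.
With ρ = 3/4, the partial sums are K=1: 0.7500, K=2: 1.3125.
K = 2 is the first length at which the sum reaches 1.0000.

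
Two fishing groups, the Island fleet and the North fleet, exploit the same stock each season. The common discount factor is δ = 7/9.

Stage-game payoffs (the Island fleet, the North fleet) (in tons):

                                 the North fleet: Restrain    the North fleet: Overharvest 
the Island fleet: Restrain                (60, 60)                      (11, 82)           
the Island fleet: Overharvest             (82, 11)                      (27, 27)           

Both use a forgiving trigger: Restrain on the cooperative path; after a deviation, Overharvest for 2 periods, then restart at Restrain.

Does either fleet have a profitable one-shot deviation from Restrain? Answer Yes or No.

Comparing payoff streams over the 3 periods until play realigns: cooperate → 60(1+δ+…+δ^2); deviate → 82 + 27(δ+…+δ^2).
Cooperation is sustained iff (60−27)(δ+…+δ^2) ≥ 82−60.
δ+…+δ^2 = 7/9·(1−(7/9)^2)/(1−7/9) = 1.3827, and (82−60)/(60−27) = 0.6667.
1.3827 ≥ 0.6667, so cooperation is sustainable.

No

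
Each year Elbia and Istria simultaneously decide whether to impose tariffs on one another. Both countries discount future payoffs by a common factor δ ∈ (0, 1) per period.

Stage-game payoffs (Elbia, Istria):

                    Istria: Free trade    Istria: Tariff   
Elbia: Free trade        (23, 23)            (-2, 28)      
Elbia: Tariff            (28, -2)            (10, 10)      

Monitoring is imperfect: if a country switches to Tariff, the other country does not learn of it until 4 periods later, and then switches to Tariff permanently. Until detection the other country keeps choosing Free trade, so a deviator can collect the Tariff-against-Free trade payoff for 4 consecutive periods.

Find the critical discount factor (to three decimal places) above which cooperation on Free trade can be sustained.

0.726

The best deviation is to choose Tariff for all 4 undetected periods, earning 28 each, then 10 forever once detected.
Deviation value: 28(1−δ^4)/(1−δ) + 10δ^4/(1−δ); cooperation value: 23/(1−δ).
IC: 23 ≥ 28(1−δ^4) + 10δ^4 = 28 − 18δ^4.
So δ^4 ≥ 5/18, giving δ ≥ (5/18)^(1/4) ≈ 0.726.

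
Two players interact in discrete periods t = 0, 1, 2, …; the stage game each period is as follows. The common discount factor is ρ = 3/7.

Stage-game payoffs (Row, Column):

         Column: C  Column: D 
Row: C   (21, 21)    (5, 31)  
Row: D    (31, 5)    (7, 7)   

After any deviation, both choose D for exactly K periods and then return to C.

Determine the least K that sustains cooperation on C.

IC: ρ(1−ρ^K)/(1−ρ) ≥ (31−21)/(21−7) = 5/7.
With ρ = 3/7: need 1 − ρ^K ≥ 5/7·(1−3/7)/(3/7), i.e. ρ^K ≤ 0.0476.
Since (3/7)^3 = 0.0787 and (3/7)^4 = 0.0337, the smallest such K is 4.

4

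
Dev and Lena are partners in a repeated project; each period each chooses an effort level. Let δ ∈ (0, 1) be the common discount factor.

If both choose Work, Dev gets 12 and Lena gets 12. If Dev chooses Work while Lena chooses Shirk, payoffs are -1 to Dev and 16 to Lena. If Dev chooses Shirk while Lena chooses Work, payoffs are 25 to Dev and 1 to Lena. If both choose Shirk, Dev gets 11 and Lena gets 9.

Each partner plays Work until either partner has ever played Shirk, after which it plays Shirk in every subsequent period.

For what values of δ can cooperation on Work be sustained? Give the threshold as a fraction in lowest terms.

13/14

Dev: cooperation gives 12 each period; deviation gives 25 once then 11 forever.
  12/(1−δ) ≥ 25 + 11δ/(1−δ) ⇒ δ ≥ 13/14.
Lena: cooperation gives 12 each period; deviation gives 16 once then 9 forever.
  δ ≥ 4/7.
Both must hold, so the binding constraint is Dev's: δ ≥ 13/14.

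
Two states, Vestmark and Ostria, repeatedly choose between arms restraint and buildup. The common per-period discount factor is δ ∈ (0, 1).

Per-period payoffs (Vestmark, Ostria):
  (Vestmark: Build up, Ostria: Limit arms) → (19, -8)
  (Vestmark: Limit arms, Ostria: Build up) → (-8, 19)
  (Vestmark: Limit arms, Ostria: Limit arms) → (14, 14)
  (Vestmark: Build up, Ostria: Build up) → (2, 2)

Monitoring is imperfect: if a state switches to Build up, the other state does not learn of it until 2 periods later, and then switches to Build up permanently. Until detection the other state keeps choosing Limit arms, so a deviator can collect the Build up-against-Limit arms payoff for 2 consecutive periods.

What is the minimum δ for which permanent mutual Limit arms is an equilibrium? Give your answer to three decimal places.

Deviating for the 2 undetected periods gains 19−14 = 5 per period over cooperation, then loses 14−2 = 12 per period forever once punishment starts.
Gain: 5(1 + δ + … + δ^1); loss: 12·δ^2/(1−δ).
No profitable deviation ⇔ 5(1−δ^2) ≤ 12·δ^2, i.e. δ^2 ≥ 5/(5+12) = 5/17.
Hence δ ≥ (5/17)^(1/2) ≈ 0.542.

0.542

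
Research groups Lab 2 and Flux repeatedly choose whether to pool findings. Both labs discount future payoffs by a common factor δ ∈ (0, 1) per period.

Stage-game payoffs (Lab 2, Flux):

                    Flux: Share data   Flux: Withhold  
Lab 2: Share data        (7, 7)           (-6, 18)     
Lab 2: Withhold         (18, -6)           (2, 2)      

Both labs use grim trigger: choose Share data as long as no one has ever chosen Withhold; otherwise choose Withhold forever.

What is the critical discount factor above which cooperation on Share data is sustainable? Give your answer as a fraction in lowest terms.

Under grim trigger the critical discount factor is (T−C)/(T−P) with T = 18, C = 7, P = 2.
δ* = (18−7)/(18−2) = 11/16.

11/16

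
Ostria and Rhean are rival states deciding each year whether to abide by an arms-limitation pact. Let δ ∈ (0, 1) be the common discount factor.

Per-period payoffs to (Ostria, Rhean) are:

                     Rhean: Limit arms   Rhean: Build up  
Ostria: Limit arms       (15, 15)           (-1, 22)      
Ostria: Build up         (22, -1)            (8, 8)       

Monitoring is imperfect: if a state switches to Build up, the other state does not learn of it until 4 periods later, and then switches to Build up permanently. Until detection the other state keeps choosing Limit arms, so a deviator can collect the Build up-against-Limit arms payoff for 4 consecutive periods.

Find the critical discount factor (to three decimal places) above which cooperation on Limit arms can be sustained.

A deviator earns 22 for 4 periods, then 8 forever; cooperating earns 15 forever. Multiplying the IC by (1−δ):
15 ≥ 22(1−δ^4) + 8δ^4, so 14·δ^4 ≥ 7 and δ^4 ≥ 1/2.
δ ≥ (1/2)^(1/4) ≈ 0.841.

0.841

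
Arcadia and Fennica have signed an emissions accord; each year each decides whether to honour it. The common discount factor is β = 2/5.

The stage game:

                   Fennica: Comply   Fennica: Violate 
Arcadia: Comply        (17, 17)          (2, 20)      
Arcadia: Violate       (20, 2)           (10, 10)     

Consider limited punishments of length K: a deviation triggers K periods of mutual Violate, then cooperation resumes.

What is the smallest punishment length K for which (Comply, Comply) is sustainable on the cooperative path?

No profitable deviation requires (17−10)(β+…+β^K) ≥ 20−17, i.e. β+…+β^K ≥ 3/7 ≈ 0.4286.
With β = 2/5, the partial sums are K=1: 0.4000, K=2: 0.5600.
K = 2 is the first length at which the sum reaches 0.4286.

2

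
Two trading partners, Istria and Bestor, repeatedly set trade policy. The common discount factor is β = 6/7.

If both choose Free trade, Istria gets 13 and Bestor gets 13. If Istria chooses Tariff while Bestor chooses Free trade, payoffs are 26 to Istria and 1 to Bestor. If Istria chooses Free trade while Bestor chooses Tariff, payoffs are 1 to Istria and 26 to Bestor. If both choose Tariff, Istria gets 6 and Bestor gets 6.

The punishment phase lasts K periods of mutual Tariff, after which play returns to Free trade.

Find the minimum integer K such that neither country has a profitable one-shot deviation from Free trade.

3

IC: β(1−β^K)/(1−β) ≥ (26−13)/(13−6) = 13/7.
With β = 6/7: need 1 − β^K ≥ 13/7·(1−6/7)/(6/7), i.e. β^K ≤ 0.6905.
Since (6/7)^2 = 0.7347 and (6/7)^3 = 0.6297, the smallest such K is 3.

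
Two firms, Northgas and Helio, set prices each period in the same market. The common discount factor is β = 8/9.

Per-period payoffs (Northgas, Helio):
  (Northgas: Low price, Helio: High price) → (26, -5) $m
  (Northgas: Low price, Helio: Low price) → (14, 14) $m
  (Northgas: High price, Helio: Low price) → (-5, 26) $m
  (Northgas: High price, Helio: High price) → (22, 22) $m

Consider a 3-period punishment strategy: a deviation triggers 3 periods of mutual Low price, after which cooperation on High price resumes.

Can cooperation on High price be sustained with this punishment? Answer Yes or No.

Yes

Comparing payoff streams over the 4 periods until play realigns: cooperate → 22(1+β+…+β^3); deviate → 26 + 14(β+…+β^3).
Cooperation is sustained iff (22−14)(β+…+β^3) ≥ 26−22.
β+…+β^3 = 8/9·(1−(8/9)^3)/(1−8/9) = 2.3813, and (26−22)/(22−14) = 0.5000.
2.3813 ≥ 0.5000, so cooperation is sustainable.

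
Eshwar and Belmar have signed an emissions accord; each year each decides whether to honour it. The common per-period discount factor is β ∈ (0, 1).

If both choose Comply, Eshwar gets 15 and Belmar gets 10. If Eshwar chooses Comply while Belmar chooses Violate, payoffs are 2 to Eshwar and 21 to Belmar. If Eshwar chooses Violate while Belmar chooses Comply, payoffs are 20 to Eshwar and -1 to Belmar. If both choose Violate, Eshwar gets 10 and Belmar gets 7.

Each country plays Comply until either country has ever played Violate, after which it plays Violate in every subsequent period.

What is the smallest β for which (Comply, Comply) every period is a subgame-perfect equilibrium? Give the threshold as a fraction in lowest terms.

11/14

Eshwar's threshold: (20−15)/(20−10) = 1/2.
Belmar's threshold: (21−10)/(21−7) = 11/14.
1/2 < 11/14, so Belmar binds and β* = 11/14.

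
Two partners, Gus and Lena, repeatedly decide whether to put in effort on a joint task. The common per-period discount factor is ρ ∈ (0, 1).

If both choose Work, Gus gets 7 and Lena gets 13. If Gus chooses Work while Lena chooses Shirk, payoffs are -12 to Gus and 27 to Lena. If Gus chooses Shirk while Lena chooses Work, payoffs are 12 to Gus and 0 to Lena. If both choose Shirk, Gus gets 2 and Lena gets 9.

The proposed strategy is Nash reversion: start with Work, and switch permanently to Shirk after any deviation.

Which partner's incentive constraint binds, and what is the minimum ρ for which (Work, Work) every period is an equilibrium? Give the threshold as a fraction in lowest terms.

Lena; ρ ≥ 7/9

For Gus: deviation gain 12−7 = 5, per-period punishment loss 7−2 = 5. IC gives ρ ≥ 5/10 = 1/2.
For Lena: gain 14, loss 4 per period, so ρ ≥ 14/18 = 7/9.
The tighter constraint is Lena's, so cooperation needs ρ ≥ 7/9.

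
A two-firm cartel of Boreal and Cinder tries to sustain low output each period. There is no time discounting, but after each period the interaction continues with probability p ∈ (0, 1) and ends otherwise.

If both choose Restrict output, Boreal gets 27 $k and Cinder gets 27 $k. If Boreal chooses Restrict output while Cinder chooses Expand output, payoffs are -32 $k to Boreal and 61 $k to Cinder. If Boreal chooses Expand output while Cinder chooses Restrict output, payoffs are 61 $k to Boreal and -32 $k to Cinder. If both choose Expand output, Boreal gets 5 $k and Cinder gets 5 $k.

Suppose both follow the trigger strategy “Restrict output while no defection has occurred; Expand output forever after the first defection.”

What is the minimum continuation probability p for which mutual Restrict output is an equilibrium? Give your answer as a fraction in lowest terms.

With no time discounting, the continuation probability p plays the role of the discount factor.
Grim-trigger IC: 27/(1−p) ≥ 61 + 5p/(1−p) ⇒ p ≥ (61−27)/(61−5) = 17/28.

17/28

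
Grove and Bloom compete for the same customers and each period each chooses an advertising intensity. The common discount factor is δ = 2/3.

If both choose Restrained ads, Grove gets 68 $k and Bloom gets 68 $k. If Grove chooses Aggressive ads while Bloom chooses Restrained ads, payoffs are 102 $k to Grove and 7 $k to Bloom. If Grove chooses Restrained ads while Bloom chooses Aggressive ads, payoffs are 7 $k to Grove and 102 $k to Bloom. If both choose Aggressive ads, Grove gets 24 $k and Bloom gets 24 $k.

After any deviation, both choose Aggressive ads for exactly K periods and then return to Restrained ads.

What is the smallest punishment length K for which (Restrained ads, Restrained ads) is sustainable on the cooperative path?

2

Need Σ_{k=1}^{K} δ^k ≥ (102−68)/(68−24) = 0.7727 at δ = 2/3.
At K = 1 the sum is 0.6667 < 0.7727; at K = 2 it is 1.1111 ≥ 0.7727.
So the minimum punishment length is K = 2.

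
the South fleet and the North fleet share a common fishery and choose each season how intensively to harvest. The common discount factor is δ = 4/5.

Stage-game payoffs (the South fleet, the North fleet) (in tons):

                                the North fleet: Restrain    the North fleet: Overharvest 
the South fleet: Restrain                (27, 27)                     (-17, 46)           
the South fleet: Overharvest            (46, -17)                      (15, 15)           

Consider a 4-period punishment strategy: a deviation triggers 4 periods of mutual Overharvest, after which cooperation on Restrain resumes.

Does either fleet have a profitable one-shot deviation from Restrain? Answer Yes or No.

No

A one-shot deviation gives 46 now, then 15 for 4 periods, then back to 27.
Gain from deviating: (46−27) today; loss: (27−15) in each of the next 4 periods.
No-deviation condition: (27−15)(δ+…+δ^4) ≥ 46−27, i.e. δ+…+δ^4 ≥ 19/12.
At δ = 4/5: δ+…+δ^4 = 2.3616 ≥ 1.5833.
So cooperation is sustainable.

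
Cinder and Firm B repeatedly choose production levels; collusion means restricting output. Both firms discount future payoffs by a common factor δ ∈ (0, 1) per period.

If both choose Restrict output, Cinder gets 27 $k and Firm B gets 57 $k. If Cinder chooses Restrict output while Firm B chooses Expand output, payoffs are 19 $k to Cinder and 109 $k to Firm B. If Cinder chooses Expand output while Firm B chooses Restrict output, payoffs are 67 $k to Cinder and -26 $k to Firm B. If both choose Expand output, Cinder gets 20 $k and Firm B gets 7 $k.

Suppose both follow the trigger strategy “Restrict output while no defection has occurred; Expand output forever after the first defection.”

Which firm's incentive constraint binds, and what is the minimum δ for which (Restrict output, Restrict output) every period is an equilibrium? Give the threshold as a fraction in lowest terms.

Cinder; δ ≥ 40/47

Cinder: cooperation gives 27 each period; deviation gives 67 once then 20 forever.
  27/(1−δ) ≥ 67 + 20δ/(1−δ) ⇒ δ ≥ 40/47.
Firm B: cooperation gives 57 each period; deviation gives 109 once then 7 forever.
  δ ≥ 52/102 = 26/51.
Both must hold, so the binding constraint is Cinder's: δ ≥ 40/47.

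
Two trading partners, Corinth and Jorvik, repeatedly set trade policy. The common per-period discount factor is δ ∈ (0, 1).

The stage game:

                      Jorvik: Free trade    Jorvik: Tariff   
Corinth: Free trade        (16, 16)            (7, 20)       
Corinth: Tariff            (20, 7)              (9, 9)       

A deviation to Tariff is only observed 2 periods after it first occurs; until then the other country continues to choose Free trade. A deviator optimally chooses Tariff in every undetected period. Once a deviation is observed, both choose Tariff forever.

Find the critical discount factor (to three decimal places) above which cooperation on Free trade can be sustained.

0.603

The best deviation is to choose Tariff for all 2 undetected periods, earning 20 each, then 9 forever once detected.
Deviation value: 20(1−δ^2)/(1−δ) + 9δ^2/(1−δ); cooperation value: 16/(1−δ).
IC: 16 ≥ 20(1−δ^2) + 9δ^2 = 20 − 11δ^2.
So δ^2 ≥ 4/11, giving δ ≥ (4/11)^(1/2) ≈ 0.603.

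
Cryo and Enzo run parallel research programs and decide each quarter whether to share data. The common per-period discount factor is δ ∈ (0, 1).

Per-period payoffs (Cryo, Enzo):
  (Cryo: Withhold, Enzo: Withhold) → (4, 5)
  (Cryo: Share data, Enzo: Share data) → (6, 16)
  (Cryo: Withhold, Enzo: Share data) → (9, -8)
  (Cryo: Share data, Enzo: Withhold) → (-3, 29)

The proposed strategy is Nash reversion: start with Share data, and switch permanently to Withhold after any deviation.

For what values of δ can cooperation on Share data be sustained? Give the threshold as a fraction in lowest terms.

Cryo: cooperation gives 6 each period; deviation gives 9 once then 4 forever.
  6/(1−δ) ≥ 9 + 4δ/(1−δ) ⇒ δ ≥ 3/5.
Enzo: cooperation gives 16 each period; deviation gives 29 once then 5 forever.
  δ ≥ 13/24.
Both must hold, so the binding constraint is Cryo's: δ ≥ 3/5.

3/5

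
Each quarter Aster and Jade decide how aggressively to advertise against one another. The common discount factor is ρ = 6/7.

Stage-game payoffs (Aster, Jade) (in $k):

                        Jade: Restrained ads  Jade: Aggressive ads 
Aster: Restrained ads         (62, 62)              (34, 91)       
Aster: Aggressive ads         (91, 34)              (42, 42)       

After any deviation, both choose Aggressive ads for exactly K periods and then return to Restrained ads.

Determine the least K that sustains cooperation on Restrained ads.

Need Σ_{k=1}^{K} ρ^k ≥ (91−62)/(62−42) = 1.4500 at ρ = 6/7.
At K = 1 the sum is 0.8571 < 1.4500; at K = 2 it is 1.5918 ≥ 1.4500.
So the minimum punishment length is K = 2.

2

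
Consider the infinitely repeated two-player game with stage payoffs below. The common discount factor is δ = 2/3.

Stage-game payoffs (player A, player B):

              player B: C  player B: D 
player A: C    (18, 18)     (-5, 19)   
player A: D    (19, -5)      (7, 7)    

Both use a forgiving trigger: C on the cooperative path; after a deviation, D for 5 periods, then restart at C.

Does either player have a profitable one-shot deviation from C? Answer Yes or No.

No

A one-shot deviation gives 19 now, then 7 for 5 periods, then back to 18.
Gain from deviating: (19−18) today; loss: (18−7) in each of the next 5 periods.
No-deviation condition: (18−7)(δ+…+δ^5) ≥ 19−18, i.e. δ+…+δ^5 ≥ 1/11.
At δ = 2/3: δ+…+δ^5 = 1.7366 ≥ 0.0909.
So cooperation is sustainable.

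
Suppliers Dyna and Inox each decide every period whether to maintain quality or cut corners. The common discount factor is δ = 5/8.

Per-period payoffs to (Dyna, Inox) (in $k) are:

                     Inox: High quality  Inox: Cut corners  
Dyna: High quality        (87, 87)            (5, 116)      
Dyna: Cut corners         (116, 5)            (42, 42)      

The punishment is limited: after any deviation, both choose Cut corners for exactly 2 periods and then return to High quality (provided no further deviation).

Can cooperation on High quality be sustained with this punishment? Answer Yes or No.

Yes

A one-shot deviation gives 116 now, then 42 for 2 periods, then back to 87.
Gain from deviating: (116−87) today; loss: (87−42) in each of the next 2 periods.
No-deviation condition: (87−42)(δ+…+δ^2) ≥ 116−87, i.e. δ+…+δ^2 ≥ 29/45.
At δ = 5/8: δ+…+δ^2 = 1.0156 ≥ 0.6444.
So cooperation is sustainable.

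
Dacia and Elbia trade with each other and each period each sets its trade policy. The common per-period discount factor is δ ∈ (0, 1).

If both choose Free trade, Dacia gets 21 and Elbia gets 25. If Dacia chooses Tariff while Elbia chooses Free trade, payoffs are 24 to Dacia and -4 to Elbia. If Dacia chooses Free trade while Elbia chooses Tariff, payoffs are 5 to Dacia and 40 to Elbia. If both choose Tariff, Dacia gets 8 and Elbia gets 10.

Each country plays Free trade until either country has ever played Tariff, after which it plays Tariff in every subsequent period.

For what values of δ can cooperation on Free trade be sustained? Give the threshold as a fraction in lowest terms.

1/2

Dacia's threshold: (24−21)/(24−8) = 3/16.
Elbia's threshold: (40−25)/(40−10) = 1/2.
3/16 < 1/2, so Elbia binds and δ* = 1/2.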